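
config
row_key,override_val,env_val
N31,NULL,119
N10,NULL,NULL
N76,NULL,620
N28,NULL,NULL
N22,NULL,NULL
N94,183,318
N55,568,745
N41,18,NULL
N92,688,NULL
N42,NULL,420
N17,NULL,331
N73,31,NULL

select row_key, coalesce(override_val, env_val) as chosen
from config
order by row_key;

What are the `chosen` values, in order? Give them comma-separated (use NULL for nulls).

NULL, 331, NULL, NULL, 119, 18, 420, 568, 31, 620, 688, 183

row_key=N10: override_val=NULL, env_val=NULL (all NULL) → NULL
row_key=N17: override_val=NULL, env_val=331 → 331
row_key=N22: override_val=NULL, env_val=NULL (all NULL) → NULL
row_key=N28: override_val=NULL, env_val=NULL (all NULL) → NULL
row_key=N31: override_val=NULL, env_val=119 → 119
row_key=N41: override_val=18 → 18
row_key=N42: override_val=NULL, env_val=420 → 420
row_key=N55: override_val=568 → 568
row_key=N73: override_val=31 → 31
row_key=N76: override_val=NULL, env_val=620 → 620
row_key=N92: override_val=688 → 688
row_key=N94: override_val=183 → 183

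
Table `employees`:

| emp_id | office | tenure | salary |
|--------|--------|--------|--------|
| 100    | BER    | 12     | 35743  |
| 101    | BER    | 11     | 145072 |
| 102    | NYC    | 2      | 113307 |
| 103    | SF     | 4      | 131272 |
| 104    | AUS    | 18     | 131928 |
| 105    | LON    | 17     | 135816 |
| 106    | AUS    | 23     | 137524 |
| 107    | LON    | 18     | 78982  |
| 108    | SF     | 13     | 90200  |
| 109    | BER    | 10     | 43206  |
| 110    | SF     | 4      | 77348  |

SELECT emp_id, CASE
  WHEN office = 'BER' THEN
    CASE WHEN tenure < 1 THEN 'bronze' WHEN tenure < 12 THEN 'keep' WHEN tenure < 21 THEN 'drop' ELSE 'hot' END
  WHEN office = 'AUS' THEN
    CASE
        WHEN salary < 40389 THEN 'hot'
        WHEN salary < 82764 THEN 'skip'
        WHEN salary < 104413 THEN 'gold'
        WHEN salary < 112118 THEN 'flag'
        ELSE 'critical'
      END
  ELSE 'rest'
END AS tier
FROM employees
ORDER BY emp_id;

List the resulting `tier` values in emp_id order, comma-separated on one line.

drop, keep, rest, rest, critical, rest, critical, rest, rest, keep, rest

emp_id=100: office='BER' → inner[tenure < 21] → drop
emp_id=101: office='BER' → inner[tenure < 12] → keep
emp_id=102: office='NYC' → outer ELSE → rest
emp_id=103: office='SF' → outer ELSE → rest
emp_id=104: office='AUS' → inner[ELSE] → critical
emp_id=105: office='LON' → outer ELSE → rest
emp_id=106: office='AUS' → inner[ELSE] → critical
emp_id=107: office='LON' → outer ELSE → rest
emp_id=108: office='SF' → outer ELSE → rest
emp_id=109: office='BER' → inner[tenure < 12] → keep
emp_id=110: office='SF' → outer ELSE → rest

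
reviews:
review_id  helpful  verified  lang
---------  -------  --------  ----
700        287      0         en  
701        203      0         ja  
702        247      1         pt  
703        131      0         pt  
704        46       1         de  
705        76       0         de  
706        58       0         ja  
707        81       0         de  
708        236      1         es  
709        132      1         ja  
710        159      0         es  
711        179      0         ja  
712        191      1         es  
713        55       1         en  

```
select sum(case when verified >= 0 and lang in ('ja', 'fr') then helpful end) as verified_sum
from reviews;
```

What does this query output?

572

review_id=700: ✗
review_id=701: ✓ → 203
review_id=702: ✗
review_id=703: ✗
review_id=704: ✗
review_id=705: ✗
review_id=706: ✓ → 58
review_id=707: ✗
review_id=708: ✗
review_id=709: ✓ → 132
review_id=710: ✗
review_id=711: ✓ → 179
review_id=712: ✗
review_id=713: ✗
verified_sum = 203 + 58 + 132 + 179 = 572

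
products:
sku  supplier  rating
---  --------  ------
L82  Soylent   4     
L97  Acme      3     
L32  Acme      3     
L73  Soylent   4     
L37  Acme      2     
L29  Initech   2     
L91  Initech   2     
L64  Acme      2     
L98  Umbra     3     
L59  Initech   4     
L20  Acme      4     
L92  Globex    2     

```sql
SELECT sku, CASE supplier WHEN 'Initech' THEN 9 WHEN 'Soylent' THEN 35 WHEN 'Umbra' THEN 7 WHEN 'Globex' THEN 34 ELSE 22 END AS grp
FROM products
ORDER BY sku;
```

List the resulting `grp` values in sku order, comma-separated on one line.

22, 9, 22, 22, 9, 22, 35, 35, 9, 34, 22, 7

sku=L20: ELSE → 22
sku=L29: supplier='Initech' → 9
sku=L32: ELSE → 22
sku=L37: ELSE → 22
sku=L59: supplier='Initech' → 9
sku=L64: ELSE → 22
sku=L73: supplier='Soylent' → 35
sku=L82: supplier='Soylent' → 35
sku=L91: supplier='Initech' → 9
sku=L92: supplier='Globex' → 34
sku=L97: ELSE → 22
sku=L98: supplier='Umbra' → 7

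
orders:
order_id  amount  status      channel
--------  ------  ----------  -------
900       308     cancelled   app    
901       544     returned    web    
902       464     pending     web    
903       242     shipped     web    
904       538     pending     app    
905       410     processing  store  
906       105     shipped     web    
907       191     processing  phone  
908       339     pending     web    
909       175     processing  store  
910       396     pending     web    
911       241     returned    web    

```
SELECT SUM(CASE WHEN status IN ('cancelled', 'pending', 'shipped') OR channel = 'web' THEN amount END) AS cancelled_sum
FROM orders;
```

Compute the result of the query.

order_id=900: ✓ → 308
order_id=901: ✓ → 544
order_id=902: ✓ → 464
order_id=903: ✓ → 242
order_id=904: ✓ → 538
order_id=905: ✗
order_id=906: ✓ → 105
order_id=907: ✗
order_id=908: ✓ → 339
order_id=909: ✗
order_id=910: ✓ → 396
order_id=911: ✓ → 241
cancelled_sum = 308 + 544 + 464 + 242 + 538 + 105 + 339 + 396 + 241 = 3177

3177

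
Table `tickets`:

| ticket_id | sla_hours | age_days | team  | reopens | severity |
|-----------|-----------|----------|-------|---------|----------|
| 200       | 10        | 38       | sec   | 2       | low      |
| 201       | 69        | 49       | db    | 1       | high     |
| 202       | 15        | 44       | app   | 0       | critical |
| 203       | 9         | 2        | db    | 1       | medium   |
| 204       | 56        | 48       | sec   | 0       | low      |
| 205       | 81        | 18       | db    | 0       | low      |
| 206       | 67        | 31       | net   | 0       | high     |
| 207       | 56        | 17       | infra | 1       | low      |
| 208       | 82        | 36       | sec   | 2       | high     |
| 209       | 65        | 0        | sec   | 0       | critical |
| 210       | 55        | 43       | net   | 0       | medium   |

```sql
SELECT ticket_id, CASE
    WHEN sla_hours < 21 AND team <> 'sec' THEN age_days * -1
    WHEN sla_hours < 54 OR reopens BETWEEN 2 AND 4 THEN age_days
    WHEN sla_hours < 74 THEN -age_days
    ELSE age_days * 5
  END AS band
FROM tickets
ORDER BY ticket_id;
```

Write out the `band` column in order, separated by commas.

ticket_id=200: sla_hours < 54 OR reopens BETWEEN 2 AND 4 → 38
ticket_id=201: sla_hours < 74 → -49
ticket_id=202: sla_hours < 21 AND team <> 'sec' → -44
ticket_id=203: sla_hours < 21 AND team <> 'sec' → -2
ticket_id=204: sla_hours < 74 → -48
ticket_id=205: ELSE → 90
ticket_id=206: sla_hours < 74 → -31
ticket_id=207: sla_hours < 74 → -17
ticket_id=208: sla_hours < 54 OR reopens BETWEEN 2 AND 4 → 36
ticket_id=209: sla_hours < 74 → 0
ticket_id=210: sla_hours < 74 → -43

38, -49, -44, -2, -48, 90, -31, -17, 36, 0, -43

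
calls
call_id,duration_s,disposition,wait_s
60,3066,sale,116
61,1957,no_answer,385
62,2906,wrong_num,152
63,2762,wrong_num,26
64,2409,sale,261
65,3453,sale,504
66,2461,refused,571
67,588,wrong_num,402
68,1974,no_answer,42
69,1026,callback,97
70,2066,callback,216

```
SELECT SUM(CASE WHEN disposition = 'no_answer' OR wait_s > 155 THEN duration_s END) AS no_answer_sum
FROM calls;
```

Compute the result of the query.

14908

call_id=60: ✗
call_id=61: ✓ → 1957
call_id=62: ✗
call_id=63: ✗
call_id=64: ✓ → 2409
call_id=65: ✓ → 3453
call_id=66: ✓ → 2461
call_id=67: ✓ → 588
call_id=68: ✓ → 1974
call_id=69: ✗
call_id=70: ✓ → 2066
no_answer_sum = 1957 + 2409 + 3453 + 2461 + 588 + 1974 + 2066 = 14908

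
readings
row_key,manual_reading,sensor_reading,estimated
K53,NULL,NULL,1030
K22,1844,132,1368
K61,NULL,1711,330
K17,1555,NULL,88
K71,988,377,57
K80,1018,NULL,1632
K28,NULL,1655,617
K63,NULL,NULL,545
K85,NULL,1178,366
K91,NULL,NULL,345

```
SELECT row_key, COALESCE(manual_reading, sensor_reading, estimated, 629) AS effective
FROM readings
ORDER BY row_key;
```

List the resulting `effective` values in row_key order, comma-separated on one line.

1555, 1844, 1655, 1030, 1711, 545, 988, 1018, 1178, 345

row_key=K17: manual_reading=1555 → 1555
row_key=K22: manual_reading=1844 → 1844
row_key=K28: manual_reading=NULL, sensor_reading=1655 → 1655
row_key=K53: manual_reading=NULL, sensor_reading=NULL, estimated=1030 → 1030
row_key=K61: manual_reading=NULL, sensor_reading=1711 → 1711
row_key=K63: manual_reading=NULL, sensor_reading=NULL, estimated=545 → 545
row_key=K71: manual_reading=988 → 988
row_key=K80: manual_reading=1018 → 1018
row_key=K85: manual_reading=NULL, sensor_reading=1178 → 1178
row_key=K91: manual_reading=NULL, sensor_reading=NULL, estimated=345 → 345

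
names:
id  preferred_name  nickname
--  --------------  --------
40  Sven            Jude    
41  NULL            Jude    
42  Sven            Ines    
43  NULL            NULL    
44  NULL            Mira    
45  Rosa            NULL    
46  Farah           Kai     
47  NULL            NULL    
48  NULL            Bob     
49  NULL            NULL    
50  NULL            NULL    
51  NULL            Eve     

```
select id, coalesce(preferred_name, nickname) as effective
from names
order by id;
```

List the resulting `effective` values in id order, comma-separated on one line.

id=40: preferred_name=Sven → Sven
id=41: preferred_name=NULL, nickname=Jude → Jude
id=42: preferred_name=Sven → Sven
id=43: preferred_name=NULL, nickname=NULL (all NULL) → NULL
id=44: preferred_name=NULL, nickname=Mira → Mira
id=45: preferred_name=Rosa → Rosa
id=46: preferred_name=Farah → Farah
id=47: preferred_name=NULL, nickname=NULL (all NULL) → NULL
id=48: preferred_name=NULL, nickname=Bob → Bob
id=49: preferred_name=NULL, nickname=NULL (all NULL) → NULL
id=50: preferred_name=NULL, nickname=NULL (all NULL) → NULL
id=51: preferred_name=NULL, nickname=Eve → Eve

Sven, Jude, Sven, NULL, Mira, Rosa, Farah, NULL, Bob, NULL, NULL, Eve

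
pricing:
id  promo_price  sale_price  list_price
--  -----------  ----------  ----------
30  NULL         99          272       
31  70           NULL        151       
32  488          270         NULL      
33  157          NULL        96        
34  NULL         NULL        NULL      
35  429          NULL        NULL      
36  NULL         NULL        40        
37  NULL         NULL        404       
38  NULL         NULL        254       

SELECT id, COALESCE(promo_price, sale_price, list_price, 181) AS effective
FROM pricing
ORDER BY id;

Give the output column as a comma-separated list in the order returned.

id=30: promo_price=NULL, sale_price=99 → 99
id=31: promo_price=70 → 70
id=32: promo_price=488 → 488
id=33: promo_price=157 → 157
id=34: promo_price=NULL, sale_price=NULL, list_price=NULL, → literal 181 → 181
id=35: promo_price=429 → 429
id=36: promo_price=NULL, sale_price=NULL, list_price=40 → 40
id=37: promo_price=NULL, sale_price=NULL, list_price=404 → 404
id=38: promo_price=NULL, sale_price=NULL, list_price=254 → 254

99, 70, 488, 157, 181, 429, 40, 404, 254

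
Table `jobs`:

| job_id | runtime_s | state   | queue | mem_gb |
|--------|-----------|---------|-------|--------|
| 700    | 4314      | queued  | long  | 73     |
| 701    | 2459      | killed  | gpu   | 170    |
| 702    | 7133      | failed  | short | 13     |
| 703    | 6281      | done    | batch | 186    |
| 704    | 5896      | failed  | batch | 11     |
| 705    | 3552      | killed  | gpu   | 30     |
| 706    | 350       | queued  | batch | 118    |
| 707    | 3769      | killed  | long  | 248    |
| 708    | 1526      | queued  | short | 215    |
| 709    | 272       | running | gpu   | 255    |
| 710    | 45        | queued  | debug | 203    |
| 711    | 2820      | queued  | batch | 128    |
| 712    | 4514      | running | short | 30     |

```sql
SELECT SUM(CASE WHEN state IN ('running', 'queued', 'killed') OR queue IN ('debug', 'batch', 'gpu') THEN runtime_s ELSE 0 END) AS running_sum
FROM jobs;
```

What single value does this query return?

job_id=700: ✓ → 4314
job_id=701: ✓ → 2459
job_id=702: ✗
job_id=703: ✓ → 6281
job_id=704: ✓ → 5896
job_id=705: ✓ → 3552
job_id=706: ✓ → 350
job_id=707: ✓ → 3769
job_id=708: ✓ → 1526
job_id=709: ✓ → 272
job_id=710: ✓ → 45
job_id=711: ✓ → 2820
job_id=712: ✓ → 4514
running_sum = 4314 + 2459 + 6281 + 5896 + 3552 + 350 + 3769 + 1526 + 272 + 45 + 2820 + 4514 = 35798

35798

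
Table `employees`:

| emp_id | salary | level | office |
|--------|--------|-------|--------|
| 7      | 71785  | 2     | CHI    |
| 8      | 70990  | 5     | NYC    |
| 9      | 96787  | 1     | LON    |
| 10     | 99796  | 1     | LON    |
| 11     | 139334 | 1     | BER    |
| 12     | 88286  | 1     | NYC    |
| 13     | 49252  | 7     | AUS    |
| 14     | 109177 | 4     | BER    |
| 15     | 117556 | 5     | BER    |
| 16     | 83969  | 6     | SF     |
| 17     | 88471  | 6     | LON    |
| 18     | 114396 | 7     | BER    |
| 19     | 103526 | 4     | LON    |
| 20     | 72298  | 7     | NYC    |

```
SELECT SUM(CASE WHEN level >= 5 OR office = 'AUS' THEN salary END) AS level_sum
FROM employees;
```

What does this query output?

emp_id=7: ✗
emp_id=8: ✓ → 70990
emp_id=9: ✗
emp_id=10: ✗
emp_id=11: ✗
emp_id=12: ✗
emp_id=13: ✓ → 49252
emp_id=14: ✗
emp_id=15: ✓ → 117556
emp_id=16: ✓ → 83969
emp_id=17: ✓ → 88471
emp_id=18: ✓ → 114396
emp_id=19: ✗
emp_id=20: ✓ → 72298
level_sum = 70990 + 49252 + 117556 + 83969 + 88471 + 114396 + 72298 = 596932

596932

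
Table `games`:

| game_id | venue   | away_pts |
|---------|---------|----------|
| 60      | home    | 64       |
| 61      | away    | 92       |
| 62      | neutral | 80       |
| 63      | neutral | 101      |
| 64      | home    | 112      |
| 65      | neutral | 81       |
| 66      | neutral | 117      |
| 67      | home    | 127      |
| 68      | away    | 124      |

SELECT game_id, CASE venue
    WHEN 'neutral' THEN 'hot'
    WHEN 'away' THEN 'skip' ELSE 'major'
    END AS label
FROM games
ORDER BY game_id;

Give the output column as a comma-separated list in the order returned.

major, skip, hot, hot, major, hot, hot, major, skip

game_id=60: ELSE → major
game_id=61: venue='away' → skip
game_id=62: venue='neutral' → hot
game_id=63: venue='neutral' → hot
game_id=64: ELSE → major
game_id=65: venue='neutral' → hot
game_id=66: venue='neutral' → hot
game_id=67: ELSE → major
game_id=68: venue='away' → skip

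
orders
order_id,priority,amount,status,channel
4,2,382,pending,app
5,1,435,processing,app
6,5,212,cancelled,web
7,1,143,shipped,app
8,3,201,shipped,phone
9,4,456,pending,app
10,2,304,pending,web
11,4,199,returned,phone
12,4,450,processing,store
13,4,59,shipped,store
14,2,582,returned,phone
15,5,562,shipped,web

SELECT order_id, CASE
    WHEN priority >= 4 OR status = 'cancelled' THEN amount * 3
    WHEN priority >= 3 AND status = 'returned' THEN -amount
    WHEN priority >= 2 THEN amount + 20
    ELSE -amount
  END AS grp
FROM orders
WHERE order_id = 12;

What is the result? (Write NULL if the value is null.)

order_id = 12: priority=4, amount=450, status=processing, channel=store.
priority >= 4 OR status = 'cancelled' → true → 1350

1350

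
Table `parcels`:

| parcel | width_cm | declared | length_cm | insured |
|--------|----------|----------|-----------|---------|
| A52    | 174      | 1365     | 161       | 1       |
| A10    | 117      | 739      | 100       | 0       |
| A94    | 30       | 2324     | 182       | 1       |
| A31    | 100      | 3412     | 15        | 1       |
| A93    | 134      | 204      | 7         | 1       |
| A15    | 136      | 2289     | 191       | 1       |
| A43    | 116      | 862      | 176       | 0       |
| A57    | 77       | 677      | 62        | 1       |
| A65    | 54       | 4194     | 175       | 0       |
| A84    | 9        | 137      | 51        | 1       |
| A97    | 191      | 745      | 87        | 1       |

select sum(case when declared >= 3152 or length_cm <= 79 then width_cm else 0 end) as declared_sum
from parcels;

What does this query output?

374

parcel=A52: ✗
parcel=A10: ✗
parcel=A94: ✗
parcel=A31: ✓ → 100
parcel=A93: ✓ → 134
parcel=A15: ✗
parcel=A43: ✗
parcel=A57: ✓ → 77
parcel=A65: ✓ → 54
parcel=A84: ✓ → 9
parcel=A97: ✗
declared_sum = 100 + 134 + 77 + 54 + 9 = 374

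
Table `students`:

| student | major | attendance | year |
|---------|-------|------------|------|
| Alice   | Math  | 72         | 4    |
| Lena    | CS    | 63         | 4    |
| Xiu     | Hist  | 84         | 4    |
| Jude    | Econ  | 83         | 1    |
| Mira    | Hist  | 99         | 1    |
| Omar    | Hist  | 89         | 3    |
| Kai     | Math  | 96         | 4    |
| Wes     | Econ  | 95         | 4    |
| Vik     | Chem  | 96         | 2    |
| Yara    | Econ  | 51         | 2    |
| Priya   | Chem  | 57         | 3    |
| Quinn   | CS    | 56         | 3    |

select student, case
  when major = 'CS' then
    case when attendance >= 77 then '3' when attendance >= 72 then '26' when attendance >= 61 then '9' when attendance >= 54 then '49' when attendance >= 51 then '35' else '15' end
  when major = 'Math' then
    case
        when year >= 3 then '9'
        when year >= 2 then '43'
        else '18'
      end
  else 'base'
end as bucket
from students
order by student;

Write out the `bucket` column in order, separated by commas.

9, base, 9, 9, base, base, base, 49, base, base, base, base

student=Alice: major='Math' → inner[year >= 3] → 9
student=Jude: major='Econ' → outer ELSE → base
student=Kai: major='Math' → inner[year >= 3] → 9
student=Lena: major='CS' → inner[attendance >= 61] → 9
student=Mira: major='Hist' → outer ELSE → base
student=Omar: major='Hist' → outer ELSE → base
student=Priya: major='Chem' → outer ELSE → base
student=Quinn: major='CS' → inner[attendance >= 54] → 49
student=Vik: major='Chem' → outer ELSE → base
student=Wes: major='Econ' → outer ELSE → base
student=Xiu: major='Hist' → outer ELSE → base
student=Yara: major='Econ' → outer ELSE → base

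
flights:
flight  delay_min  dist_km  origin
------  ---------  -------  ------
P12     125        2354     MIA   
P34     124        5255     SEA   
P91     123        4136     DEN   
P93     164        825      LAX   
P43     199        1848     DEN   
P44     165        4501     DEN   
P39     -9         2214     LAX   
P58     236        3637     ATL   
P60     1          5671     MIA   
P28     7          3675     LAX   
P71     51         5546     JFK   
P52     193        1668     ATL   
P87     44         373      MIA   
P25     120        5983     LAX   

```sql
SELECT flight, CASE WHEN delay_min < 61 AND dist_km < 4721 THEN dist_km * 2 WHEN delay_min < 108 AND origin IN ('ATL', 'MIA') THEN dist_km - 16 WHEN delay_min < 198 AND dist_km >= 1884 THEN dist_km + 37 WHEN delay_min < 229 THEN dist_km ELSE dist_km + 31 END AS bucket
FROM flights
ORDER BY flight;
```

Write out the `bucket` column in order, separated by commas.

2391, 6020, 7350, 5292, 4428, 1848, 4538, 1668, 3668, 5655, 5583, 746, 4173, 825

flight=P12: delay_min < 198 AND dist_km >= 1884 → 2391
flight=P25: delay_min < 198 AND dist_km >= 1884 → 6020
flight=P28: delay_min < 61 AND dist_km < 4721 → 7350
flight=P34: delay_min < 198 AND dist_km >= 1884 → 5292
flight=P39: delay_min < 61 AND dist_km < 4721 → 4428
flight=P43: delay_min < 229 → 1848
flight=P44: delay_min < 198 AND dist_km >= 1884 → 4538
flight=P52: delay_min < 229 → 1668
flight=P58: ELSE → 3668
flight=P60: delay_min < 108 AND origin IN ('ATL', 'MIA') → 5655
flight=P71: delay_min < 198 AND dist_km >= 1884 → 5583
flight=P87: delay_min < 61 AND dist_km < 4721 → 746
flight=P91: delay_min < 198 AND dist_km >= 1884 → 4173
flight=P93: delay_min < 229 → 825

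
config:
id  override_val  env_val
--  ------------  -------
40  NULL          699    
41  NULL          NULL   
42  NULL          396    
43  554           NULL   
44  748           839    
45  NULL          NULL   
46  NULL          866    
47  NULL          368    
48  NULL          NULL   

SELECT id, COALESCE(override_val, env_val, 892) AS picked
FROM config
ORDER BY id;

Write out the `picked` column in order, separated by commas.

699, 892, 396, 554, 748, 892, 866, 368, 892

id=40: override_val=NULL, env_val=699 → 699
id=41: override_val=NULL, env_val=NULL, → literal 892 → 892
id=42: override_val=NULL, env_val=396 → 396
id=43: override_val=554 → 554
id=44: override_val=748 → 748
id=45: override_val=NULL, env_val=NULL, → literal 892 → 892
id=46: override_val=NULL, env_val=866 → 866
id=47: override_val=NULL, env_val=368 → 368
id=48: override_val=NULL, env_val=NULL, → literal 892 → 892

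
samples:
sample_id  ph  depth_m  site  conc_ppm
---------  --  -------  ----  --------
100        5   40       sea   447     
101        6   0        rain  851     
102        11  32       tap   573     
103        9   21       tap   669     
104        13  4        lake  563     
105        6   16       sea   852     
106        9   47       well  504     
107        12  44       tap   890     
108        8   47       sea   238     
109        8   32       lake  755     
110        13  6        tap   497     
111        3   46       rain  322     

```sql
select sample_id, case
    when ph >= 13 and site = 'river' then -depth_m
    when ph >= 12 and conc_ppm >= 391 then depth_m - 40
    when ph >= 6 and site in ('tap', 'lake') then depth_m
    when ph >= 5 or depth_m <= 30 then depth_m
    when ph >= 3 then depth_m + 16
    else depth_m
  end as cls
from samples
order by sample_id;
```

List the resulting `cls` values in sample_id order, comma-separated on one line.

sample_id=100: ph >= 5 or depth_m <= 30 → 40
sample_id=101: ph >= 5 or depth_m <= 30 → 0
sample_id=102: ph >= 6 and site in ('tap', 'lake') → 32
sample_id=103: ph >= 6 and site in ('tap', 'lake') → 21
sample_id=104: ph >= 12 and conc_ppm >= 391 → -36
sample_id=105: ph >= 5 or depth_m <= 30 → 16
sample_id=106: ph >= 5 or depth_m <= 30 → 47
sample_id=107: ph >= 12 and conc_ppm >= 391 → 4
sample_id=108: ph >= 5 or depth_m <= 30 → 47
sample_id=109: ph >= 6 and site in ('tap', 'lake') → 32
sample_id=110: ph >= 12 and conc_ppm >= 391 → -34
sample_id=111: ph >= 3 → 62

40, 0, 32, 21, -36, 16, 47, 4, 47, 32, -34, 62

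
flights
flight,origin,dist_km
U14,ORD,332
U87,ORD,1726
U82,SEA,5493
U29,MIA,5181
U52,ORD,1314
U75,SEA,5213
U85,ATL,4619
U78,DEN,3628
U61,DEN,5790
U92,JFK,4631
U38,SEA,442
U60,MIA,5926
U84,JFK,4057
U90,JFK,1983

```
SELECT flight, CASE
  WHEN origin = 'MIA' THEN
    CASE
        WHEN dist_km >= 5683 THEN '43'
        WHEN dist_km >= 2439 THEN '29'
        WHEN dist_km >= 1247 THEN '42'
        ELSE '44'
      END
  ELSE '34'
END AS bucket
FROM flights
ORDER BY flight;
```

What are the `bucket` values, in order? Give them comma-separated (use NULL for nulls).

34, 29, 34, 34, 43, 34, 34, 34, 34, 34, 34, 34, 34, 34

flight=U14: origin='ORD' → outer ELSE → 34
flight=U29: origin='MIA' → inner[dist_km >= 2439] → 29
flight=U38: origin='SEA' → outer ELSE → 34
flight=U52: origin='ORD' → outer ELSE → 34
flight=U60: origin='MIA' → inner[dist_km >= 5683] → 43
flight=U61: origin='DEN' → outer ELSE → 34
flight=U75: origin='SEA' → outer ELSE → 34
flight=U78: origin='DEN' → outer ELSE → 34
flight=U82: origin='SEA' → outer ELSE → 34
flight=U84: origin='JFK' → outer ELSE → 34
flight=U85: origin='ATL' → outer ELSE → 34
flight=U87: origin='ORD' → outer ELSE → 34
flight=U90: origin='JFK' → outer ELSE → 34
flight=U92: origin='JFK' → outer ELSE → 34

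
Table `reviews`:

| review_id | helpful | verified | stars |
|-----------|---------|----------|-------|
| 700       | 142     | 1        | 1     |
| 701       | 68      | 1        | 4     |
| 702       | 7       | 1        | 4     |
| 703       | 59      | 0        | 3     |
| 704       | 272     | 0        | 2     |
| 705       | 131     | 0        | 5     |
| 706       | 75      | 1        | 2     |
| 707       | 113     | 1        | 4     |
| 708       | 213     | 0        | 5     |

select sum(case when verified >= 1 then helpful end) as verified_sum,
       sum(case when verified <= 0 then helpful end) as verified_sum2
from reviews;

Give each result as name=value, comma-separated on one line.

verified_sum=405, verified_sum2=675

[verified_sum: verified >= 1]
review_id=700: ✓ → 142
review_id=701: ✓ → 68
review_id=702: ✓ → 7
review_id=703: ✗
review_id=704: ✗
review_id=705: ✗
review_id=706: ✓ → 75
review_id=707: ✓ → 113
review_id=708: ✗
verified_sum = 142 + 68 + 7 + 75 + 113 = 405
—
[verified_sum2: verified <= 0]
review_id=700: ✗
review_id=701: ✗
review_id=702: ✗
review_id=703: ✓ → 59
review_id=704: ✓ → 272
review_id=705: ✓ → 131
review_id=706: ✗
review_id=707: ✗
review_id=708: ✓ → 213
verified_sum2 = 59 + 272 + 131 + 213 = 675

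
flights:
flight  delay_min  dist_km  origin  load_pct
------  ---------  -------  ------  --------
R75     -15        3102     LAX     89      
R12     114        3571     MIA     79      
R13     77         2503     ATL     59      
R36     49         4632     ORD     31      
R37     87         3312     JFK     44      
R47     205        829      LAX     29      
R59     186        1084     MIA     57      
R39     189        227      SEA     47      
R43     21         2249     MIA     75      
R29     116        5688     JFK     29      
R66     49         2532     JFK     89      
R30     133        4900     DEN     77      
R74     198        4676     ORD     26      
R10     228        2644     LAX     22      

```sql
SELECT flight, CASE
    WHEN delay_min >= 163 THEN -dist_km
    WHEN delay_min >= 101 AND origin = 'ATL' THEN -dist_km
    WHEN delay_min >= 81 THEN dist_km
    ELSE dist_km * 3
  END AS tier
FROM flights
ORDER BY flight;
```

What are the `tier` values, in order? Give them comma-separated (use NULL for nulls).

-2644, 3571, 7509, 5688, 4900, 13896, 3312, -227, 6747, -829, -1084, 7596, -4676, 9306

flight=R10: delay_min >= 163 → -2644
flight=R12: delay_min >= 81 → 3571
flight=R13: ELSE → 7509
flight=R29: delay_min >= 81 → 5688
flight=R30: delay_min >= 81 → 4900
flight=R36: ELSE → 13896
flight=R37: delay_min >= 81 → 3312
flight=R39: delay_min >= 163 → -227
flight=R43: ELSE → 6747
flight=R47: delay_min >= 163 → -829
flight=R59: delay_min >= 163 → -1084
flight=R66: ELSE → 7596
flight=R74: delay_min >= 163 → -4676
flight=R75: ELSE → 9306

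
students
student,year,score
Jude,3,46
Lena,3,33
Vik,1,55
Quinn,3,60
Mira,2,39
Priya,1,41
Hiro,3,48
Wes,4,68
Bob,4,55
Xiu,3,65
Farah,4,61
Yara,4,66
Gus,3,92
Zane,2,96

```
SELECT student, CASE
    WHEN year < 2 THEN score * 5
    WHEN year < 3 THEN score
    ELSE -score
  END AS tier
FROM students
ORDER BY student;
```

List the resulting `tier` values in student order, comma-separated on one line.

-55, -61, -92, -48, -46, -33, 39, 205, -60, 275, -68, -65, -66, 96

student=Bob: ELSE → -55
student=Farah: ELSE → -61
student=Gus: ELSE → -92
student=Hiro: ELSE → -48
student=Jude: ELSE → -46
student=Lena: ELSE → -33
student=Mira: year < 3 → 39
student=Priya: year < 2 → 205
student=Quinn: ELSE → -60
student=Vik: year < 2 → 275
student=Wes: ELSE → -68
student=Xiu: ELSE → -65
student=Yara: ELSE → -66
student=Zane: year < 3 → 96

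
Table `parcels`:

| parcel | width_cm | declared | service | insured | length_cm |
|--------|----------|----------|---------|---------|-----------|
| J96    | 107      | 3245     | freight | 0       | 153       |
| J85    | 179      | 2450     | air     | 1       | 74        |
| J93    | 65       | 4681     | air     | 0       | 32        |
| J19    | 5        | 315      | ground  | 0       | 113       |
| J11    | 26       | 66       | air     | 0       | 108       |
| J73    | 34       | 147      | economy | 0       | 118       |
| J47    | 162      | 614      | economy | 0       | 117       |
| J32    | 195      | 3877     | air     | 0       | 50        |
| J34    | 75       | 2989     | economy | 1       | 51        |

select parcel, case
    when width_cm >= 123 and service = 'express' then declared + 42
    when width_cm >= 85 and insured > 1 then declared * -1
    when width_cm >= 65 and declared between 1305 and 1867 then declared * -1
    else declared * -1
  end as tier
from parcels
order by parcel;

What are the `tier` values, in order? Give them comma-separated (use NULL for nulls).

-66, -315, -3877, -2989, -614, -147, -2450, -4681, -3245

parcel=J11: ELSE → -66
parcel=J19: ELSE → -315
parcel=J32: ELSE → -3877
parcel=J34: ELSE → -2989
parcel=J47: ELSE → -614
parcel=J73: ELSE → -147
parcel=J85: ELSE → -2450
parcel=J93: ELSE → -4681
parcel=J96: ELSE → -3245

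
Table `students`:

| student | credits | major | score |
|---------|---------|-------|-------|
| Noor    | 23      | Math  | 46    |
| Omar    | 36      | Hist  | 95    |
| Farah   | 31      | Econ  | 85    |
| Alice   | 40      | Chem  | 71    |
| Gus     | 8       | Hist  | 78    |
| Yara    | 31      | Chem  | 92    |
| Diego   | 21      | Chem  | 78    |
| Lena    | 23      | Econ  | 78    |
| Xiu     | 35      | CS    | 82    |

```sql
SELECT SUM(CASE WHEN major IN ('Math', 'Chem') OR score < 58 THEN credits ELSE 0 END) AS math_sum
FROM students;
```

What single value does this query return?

115

student=Noor: ✓ → 23
student=Omar: ✗
student=Farah: ✗
student=Alice: ✓ → 40
student=Gus: ✗
student=Yara: ✓ → 31
student=Diego: ✓ → 21
student=Lena: ✗
student=Xiu: ✗
math_sum = 23 + 40 + 31 + 21 = 115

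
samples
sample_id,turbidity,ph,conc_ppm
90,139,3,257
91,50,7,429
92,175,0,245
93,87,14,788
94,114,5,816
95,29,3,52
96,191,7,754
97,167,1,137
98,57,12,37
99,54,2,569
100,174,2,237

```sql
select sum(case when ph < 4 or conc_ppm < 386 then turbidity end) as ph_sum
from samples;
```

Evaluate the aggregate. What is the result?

sample_id=90: ✓ → 139
sample_id=91: ✗
sample_id=92: ✓ → 175
sample_id=93: ✗
sample_id=94: ✗
sample_id=95: ✓ → 29
sample_id=96: ✗
sample_id=97: ✓ → 167
sample_id=98: ✓ → 57
sample_id=99: ✓ → 54
sample_id=100: ✓ → 174
ph_sum = 139 + 175 + 29 + 167 + 57 + 54 + 174 = 795

795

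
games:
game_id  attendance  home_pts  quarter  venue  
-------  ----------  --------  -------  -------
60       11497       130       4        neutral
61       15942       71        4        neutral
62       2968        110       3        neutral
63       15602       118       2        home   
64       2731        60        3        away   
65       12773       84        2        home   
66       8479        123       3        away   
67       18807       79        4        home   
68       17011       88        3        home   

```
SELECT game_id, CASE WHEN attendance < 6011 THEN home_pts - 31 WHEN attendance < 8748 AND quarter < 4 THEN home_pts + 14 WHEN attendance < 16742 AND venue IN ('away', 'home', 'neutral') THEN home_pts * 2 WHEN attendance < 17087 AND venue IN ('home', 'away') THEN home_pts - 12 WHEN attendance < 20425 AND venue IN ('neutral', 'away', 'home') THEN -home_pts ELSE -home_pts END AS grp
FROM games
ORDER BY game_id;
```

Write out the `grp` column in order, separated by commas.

260, 142, 79, 236, 29, 168, 137, -79, 76

game_id=60: attendance < 16742 AND venue IN ('away', 'home', 'neutral') → 260
game_id=61: attendance < 16742 AND venue IN ('away', 'home', 'neutral') → 142
game_id=62: attendance < 6011 → 79
game_id=63: attendance < 16742 AND venue IN ('away', 'home', 'neutral') → 236
game_id=64: attendance < 6011 → 29
game_id=65: attendance < 16742 AND venue IN ('away', 'home', 'neutral') → 168
game_id=66: attendance < 8748 AND quarter < 4 → 137
game_id=67: attendance < 20425 AND venue IN ('neutral', 'away', 'home') → -79
game_id=68: attendance < 17087 AND venue IN ('home', 'away') → 76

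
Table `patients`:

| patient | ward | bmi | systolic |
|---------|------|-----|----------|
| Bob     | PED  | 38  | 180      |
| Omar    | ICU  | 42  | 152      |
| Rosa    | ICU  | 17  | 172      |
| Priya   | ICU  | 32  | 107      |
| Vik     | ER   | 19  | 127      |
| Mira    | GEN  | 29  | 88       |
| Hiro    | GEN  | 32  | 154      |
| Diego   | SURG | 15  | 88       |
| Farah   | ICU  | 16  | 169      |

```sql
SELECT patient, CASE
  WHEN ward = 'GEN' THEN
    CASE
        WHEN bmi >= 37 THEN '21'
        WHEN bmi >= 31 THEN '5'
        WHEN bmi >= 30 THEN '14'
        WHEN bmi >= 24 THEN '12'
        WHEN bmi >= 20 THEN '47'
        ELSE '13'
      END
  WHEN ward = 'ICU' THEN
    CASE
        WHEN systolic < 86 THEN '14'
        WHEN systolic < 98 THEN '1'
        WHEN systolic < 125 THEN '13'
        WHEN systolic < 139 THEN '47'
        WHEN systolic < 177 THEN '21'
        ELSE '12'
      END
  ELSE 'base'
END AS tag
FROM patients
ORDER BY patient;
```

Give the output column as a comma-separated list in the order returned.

patient=Bob: ward='PED' → outer ELSE → base
patient=Diego: ward='SURG' → outer ELSE → base
patient=Farah: ward='ICU' → inner[systolic < 177] → 21
patient=Hiro: ward='GEN' → inner[bmi >= 31] → 5
patient=Mira: ward='GEN' → inner[bmi >= 24] → 12
patient=Omar: ward='ICU' → inner[systolic < 177] → 21
patient=Priya: ward='ICU' → inner[systolic < 125] → 13
patient=Rosa: ward='ICU' → inner[systolic < 177] → 21
patient=Vik: ward='ER' → outer ELSE → base

base, base, 21, 5, 12, 21, 13, 21, base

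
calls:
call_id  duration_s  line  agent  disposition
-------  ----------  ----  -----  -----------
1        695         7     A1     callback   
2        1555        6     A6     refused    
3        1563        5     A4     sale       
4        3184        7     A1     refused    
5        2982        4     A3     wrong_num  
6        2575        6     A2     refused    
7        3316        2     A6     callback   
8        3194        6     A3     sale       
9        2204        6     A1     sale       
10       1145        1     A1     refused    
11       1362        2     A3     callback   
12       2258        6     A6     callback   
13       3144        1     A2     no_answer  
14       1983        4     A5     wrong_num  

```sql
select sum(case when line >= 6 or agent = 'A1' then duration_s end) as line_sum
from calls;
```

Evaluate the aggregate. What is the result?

call_id=1: ✓ → 695
call_id=2: ✓ → 1555
call_id=3: ✗
call_id=4: ✓ → 3184
call_id=5: ✗
call_id=6: ✓ → 2575
call_id=7: ✗
call_id=8: ✓ → 3194
call_id=9: ✓ → 2204
call_id=10: ✓ → 1145
call_id=11: ✗
call_id=12: ✓ → 2258
call_id=13: ✗
call_id=14: ✗
line_sum = 695 + 1555 + 3184 + 2575 + 3194 + 2204 + 1145 + 2258 = 16810

16810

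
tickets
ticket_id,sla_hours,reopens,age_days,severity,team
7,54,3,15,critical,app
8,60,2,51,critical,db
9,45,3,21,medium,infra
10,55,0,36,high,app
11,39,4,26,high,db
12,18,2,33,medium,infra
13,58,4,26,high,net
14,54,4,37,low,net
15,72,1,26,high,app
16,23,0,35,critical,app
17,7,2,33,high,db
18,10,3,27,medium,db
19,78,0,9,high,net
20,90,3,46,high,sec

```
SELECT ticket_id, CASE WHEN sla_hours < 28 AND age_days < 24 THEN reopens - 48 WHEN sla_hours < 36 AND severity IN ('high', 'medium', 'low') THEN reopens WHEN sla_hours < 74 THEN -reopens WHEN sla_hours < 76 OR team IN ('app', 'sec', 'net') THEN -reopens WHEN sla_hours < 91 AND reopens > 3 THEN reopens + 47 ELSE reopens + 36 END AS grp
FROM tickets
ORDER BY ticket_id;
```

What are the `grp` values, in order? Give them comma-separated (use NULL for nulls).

-3, -2, -3, 0, -4, 2, -4, -4, -1, 0, 2, 3, 0, -3

ticket_id=7: sla_hours < 74 → -3
ticket_id=8: sla_hours < 74 → -2
ticket_id=9: sla_hours < 74 → -3
ticket_id=10: sla_hours < 74 → 0
ticket_id=11: sla_hours < 74 → -4
ticket_id=12: sla_hours < 36 AND severity IN ('high', 'medium', 'low') → 2
ticket_id=13: sla_hours < 74 → -4
ticket_id=14: sla_hours < 74 → -4
ticket_id=15: sla_hours < 74 → -1
ticket_id=16: sla_hours < 74 → 0
ticket_id=17: sla_hours < 36 AND severity IN ('high', 'medium', 'low') → 2
ticket_id=18: sla_hours < 36 AND severity IN ('high', 'medium', 'low') → 3
ticket_id=19: sla_hours < 76 OR team IN ('app', 'sec', 'net') → 0
ticket_id=20: sla_hours < 76 OR team IN ('app', 'sec', 'net') → -3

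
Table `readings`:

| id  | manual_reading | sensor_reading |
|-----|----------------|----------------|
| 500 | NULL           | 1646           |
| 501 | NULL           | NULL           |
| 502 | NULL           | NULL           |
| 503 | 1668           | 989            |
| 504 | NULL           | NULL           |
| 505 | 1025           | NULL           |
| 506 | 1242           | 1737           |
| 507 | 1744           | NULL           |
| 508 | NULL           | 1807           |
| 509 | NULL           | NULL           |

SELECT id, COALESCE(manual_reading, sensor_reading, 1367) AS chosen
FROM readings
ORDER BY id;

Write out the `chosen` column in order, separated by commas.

1646, 1367, 1367, 1668, 1367, 1025, 1242, 1744, 1807, 1367

id=500: manual_reading=NULL, sensor_reading=1646 → 1646
id=501: manual_reading=NULL, sensor_reading=NULL, → literal 1367 → 1367
id=502: manual_reading=NULL, sensor_reading=NULL, → literal 1367 → 1367
id=503: manual_reading=1668 → 1668
id=504: manual_reading=NULL, sensor_reading=NULL, → literal 1367 → 1367
id=505: manual_reading=1025 → 1025
id=506: manual_reading=1242 → 1242
id=507: manual_reading=1744 → 1744
id=508: manual_reading=NULL, sensor_reading=1807 → 1807
id=509: manual_reading=NULL, sensor_reading=NULL, → literal 1367 → 1367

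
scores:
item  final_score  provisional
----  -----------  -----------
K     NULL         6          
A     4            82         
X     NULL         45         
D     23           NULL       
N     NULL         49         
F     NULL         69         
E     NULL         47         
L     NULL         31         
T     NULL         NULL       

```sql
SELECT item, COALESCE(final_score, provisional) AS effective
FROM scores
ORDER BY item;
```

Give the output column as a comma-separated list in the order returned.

4, 23, 47, 69, 6, 31, 49, NULL, 45

item=A: final_score=4 → 4
item=D: final_score=23 → 23
item=E: final_score=NULL, provisional=47 → 47
item=F: final_score=NULL, provisional=69 → 69
item=K: final_score=NULL, provisional=6 → 6
item=L: final_score=NULL, provisional=31 → 31
item=N: final_score=NULL, provisional=49 → 49
item=T: final_score=NULL, provisional=NULL (all NULL) → NULL
item=X: final_score=NULL, provisional=45 → 45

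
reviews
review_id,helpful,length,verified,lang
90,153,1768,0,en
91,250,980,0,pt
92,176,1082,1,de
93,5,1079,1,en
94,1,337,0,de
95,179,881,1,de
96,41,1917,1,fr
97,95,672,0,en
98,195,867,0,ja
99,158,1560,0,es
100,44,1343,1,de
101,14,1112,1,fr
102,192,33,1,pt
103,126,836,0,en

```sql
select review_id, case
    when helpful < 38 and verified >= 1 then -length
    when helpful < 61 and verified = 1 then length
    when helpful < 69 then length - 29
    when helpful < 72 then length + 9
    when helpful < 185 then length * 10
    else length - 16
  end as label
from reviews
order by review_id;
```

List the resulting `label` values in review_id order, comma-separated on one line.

17680, 964, 10820, -1079, 308, 8810, 1917, 6720, 851, 15600, 1343, -1112, 17, 8360

review_id=90: helpful < 185 → 17680
review_id=91: ELSE → 964
review_id=92: helpful < 185 → 10820
review_id=93: helpful < 38 and verified >= 1 → -1079
review_id=94: helpful < 69 → 308
review_id=95: helpful < 185 → 8810
review_id=96: helpful < 61 and verified = 1 → 1917
review_id=97: helpful < 185 → 6720
review_id=98: ELSE → 851
review_id=99: helpful < 185 → 15600
review_id=100: helpful < 61 and verified = 1 → 1343
review_id=101: helpful < 38 and verified >= 1 → -1112
review_id=102: ELSE → 17
review_id=103: helpful < 185 → 8360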